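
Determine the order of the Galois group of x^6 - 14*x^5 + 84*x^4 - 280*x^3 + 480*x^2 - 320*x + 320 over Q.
36

The degree of the splitting field over Q equals the order of the Galois group, so first determine the group. The polynomial f is an irreducible sextic over Q, so G = Gal(f/Q) is one of the 16 transitive subgroups 6T1, ..., 6T16 of S_6. The discriminant of f is 564385546240000 = 23756800^2, a perfect square, so G is contained in A_6. The transitive groups of degree 6 contained in A_6 are: A_4 (6T4, order 12), S_4 (6T7, order 24), (C_3 x C_3) : C_4 (6T10, order 36), PSL(2,5) (6T12, order 60), A_6 (6T15, order 360). By Dedekind's theorem, for a prime p not dividing disc(f) the degrees of the irreducible factors of f mod p form the cycle type of an element of G. Factoring f modulo the 19 such primes p <= 79 (skipping 2, 5, 29, which divide the discriminant), each new pattern first appears at: mod 3: f = (x^2 + 2x + 2)(x^4 + 2x^3 + x + 1), pattern 4+2; mod 11: f = (x^3 + 8x + 6)(x^3 + 8x^2 + 10x + 2), pattern 3+3; mod 19: f = (x + 12)(x + 14)(x^2 + 7x + 2)(x^2 + 10x + 10), pattern 2+2+1+1; mod 61: f = (x + 3)(x + 36)(x + 50)(x^3 + 19x^2 + 56x + 10), pattern 3+1+1+1. No other pattern occurs in this range, so the set of observed cycle types is {4+2, 3+3, 2+2+1+1, 3+1+1+1}. The candidates containing elements of all these cycle types are (C_3 x C_3) : C_4 (6T10) of order 36, A_6 (6T15) of order 360; the others are excluded. The observed types are precisely the cycle types that occur in (C_3 x C_3) : C_4 (6T10) (apart from the identity). Each of the other remaining candidates has further cycle types, and by the Chebotarev density theorem the matching factorization patterns would occur for a proportion of primes equal to their share of the group: A_6 (6T15) additionally contains elements of type 5+1 (144 of its 360 elements, about 40% of primes). None of the 19 primes tested shows any such pattern (for each of these groups the chance of that is below 10^-4), which rules them out. Hence G = (C_3 x C_3) : C_4 (6T10), of order 36. The Galois group (C_3 x C_3) : C_4 (6T10) has order 36, so the splitting field has degree 36 over Q.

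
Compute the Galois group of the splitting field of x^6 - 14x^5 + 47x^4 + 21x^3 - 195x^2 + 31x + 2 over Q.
PSL(2,5)

The polynomial f is an irreducible sextic over Q, so G = Gal(f/Q) is one of the 16 transitive subgroups 6T1, ..., 6T16 of S_6. The discriminant of f is 8413926734596681 = 91727459^2, a perfect square, so G is contained in A_6. The transitive groups of degree 6 contained in A_6 are: A_4 (6T4, order 12), S_4 (6T7, order 24), (C_3 x C_3) : C_4 (6T10, order 36), PSL(2,5) (6T12, order 60), A_6 (6T15, order 360). By Dedekind's theorem, for a prime p not dividing disc(f) the degrees of the irreducible factors of f mod p form the cycle type of an element of G. Factoring f modulo the 21 such primes p <= 79 (skipping 19, which divides the discriminant), each new pattern first appears at: mod 2: f = (x)(x^5 + x^3 + x^2 + x + 1), pattern 5+1; mod 7: f = (x^3 + 3x^2 + 3x + 5)(x^3 + 4x^2 + 4x + 6), pattern 3+3; mod 61: f = (x + 1)(x + 22)(x^2 + 8x + 48)(x^2 + 16x + 29), pattern 2+2+1+1. No other pattern occurs in this range, so the set of observed cycle types is {5+1, 3+3, 2+2+1+1}. The candidates containing elements of all these cycle types are PSL(2,5) (6T12) of order 60, A_6 (6T15) of order 360; the others are excluded. The observed types are precisely the cycle types that occur in PSL(2,5) (6T12) (apart from the identity). Each of the other remaining candidates has further cycle types, and by the Chebotarev density theorem the matching factorization patterns would occur for a proportion of primes equal to their share of the group: A_6 (6T15) additionally contains elements of type 4+2, 3+1+1+1 (130 of its 360 elements, about 36% of primes). None of the 21 primes tested shows any such pattern (for each of these groups the chance of that is below 10^-4), which rules them out. Hence G = PSL(2,5) (6T12), of order 60.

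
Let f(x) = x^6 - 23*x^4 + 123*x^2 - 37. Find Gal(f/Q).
6T2: S_3

The polynomial f is an irreducible sextic over Q, so G = Gal(f/Q) is one of the 16 transitive subgroups 6T1, ..., 6T16 of S_6. The discriminant of f is 870211913777152, which is not a perfect square, so G is not contained in A_6. The transitive groups of degree 6 not contained in A_6 are: C_6 (6T1, order 6), S_3 (6T2, order 6), D_6 (6T3, order 12), C_3 x S_3 (6T5, order 18), A_4 x C_2 (6T6, order 24), S_4 (6T8, order 24), S_3 x S_3 (6T9, order 36), S_4 x C_2 (6T11, order 48), (S_3 x S_3) : C_2 (6T13, order 72), PGL(2,5) (6T14, order 120), S_6 (6T16, order 720). By Dedekind's theorem, for a prime p not dividing disc(f) the degrees of the irreducible factors of f mod p form the cycle type of an element of G. Factoring f modulo the 23 such primes p <= 97 (skipping 2, 37, which divide the discriminant), each new pattern first appears at: mod 3: f = (x^3 + x^2 + x + 2)(x^3 + 2x^2 + x + 1), pattern 3+3; mod 5: f = (x^2 + 3)(x^2 + 2x + 4)(x^2 + 3x + 4), pattern 2+2+2; mod 67: f = (x + 5)(x + 6)(x + 30)(x + 37)(x + 61)(x + 62), pattern 1+1+1+1+1+1. No other pattern occurs in this range, so the set of observed cycle types is {3+3, 2+2+2, 1+1+1+1+1+1}. The candidates containing elements of all these cycle types are C_6 (6T1) of order 6, S_3 (6T2) of order 6, D_6 (6T3) of order 12, C_3 x S_3 (6T5) of order 18, A_4 x C_2 (6T6) of order 24, S_4 (6T8) of order 24, S_3 x S_3 (6T9) of order 36, S_4 x C_2 (6T11) of order 48, (S_3 x S_3) : C_2 (6T13) of order 72, PGL(2,5) (6T14) of order 120, S_6 (6T16) of order 720; the others are excluded. The observed types are precisely the cycle types that occur in S_3 (6T2). Each of the other remaining candidates has further cycle types, and by the Chebotarev density theorem the matching factorization patterns would occur for a proportion of primes equal to their share of the group: C_6 (6T1) additionally contains elements of type 6 (2 of its 6 elements, about 33% of primes); D_6 (6T3) additionally contains elements of type 6, 2+2+1+1 (5 of its 12 elements, about 42% of primes); C_3 x S_3 (6T5) additionally contains elements of type 6, 3+1+1+1 (10 of its 18 elements, about 56% of primes); A_4 x C_2 (6T6) additionally contains elements of type 6, 2+2+1+1, 2+1+1+1+1 (14 of its 24 elements, about 58% of primes); S_4 (6T8) additionally contains elements of type 4+1+1, 2+2+1+1 (9 of its 24 elements, about 38% of primes); S_3 x S_3 (6T9) additionally contains elements of type 6, 3+1+1+1, 2+2+1+1 (25 of its 36 elements, about 69% of primes); S_4 x C_2 (6T11) additionally contains elements of type 6, 4+2, 4+1+1, 2+2+1+1, 2+1+1+1+1 (32 of its 48 elements, about 67% of primes); (S_3 x S_3) : C_2 (6T13) additionally contains elements of type 6, 4+2, 3+2+1, 3+1+1+1, 2+2+1+1, 2+1+1+1+1 (61 of its 72 elements, about 85% of primes); PGL(2,5) (6T14) additionally contains elements of type 6, 5+1, 4+1+1, 2+2+1+1 (89 of its 120 elements, about 74% of primes); S_6 (6T16) additionally contains elements of type 6, 5+1, 4+2, 4+1+1, 3+2+1, 3+1+1+1, 2+2+1+1, 2+1+1+1+1 (664 of its 720 elements, about 92% of primes). None of the 23 primes tested shows any such pattern (for each of these groups the chance of that is below 10^-4), which rules them out. Hence G = S_3 (6T2), of order 6.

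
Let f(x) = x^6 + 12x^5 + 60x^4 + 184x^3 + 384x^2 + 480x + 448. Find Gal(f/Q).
The polynomial f is an irreducible sextic over Q, so G = Gal(f/Q) is one of the 16 transitive subgroups 6T1, ..., 6T16 of S_6. The discriminant of f is -190210142896128, which is not a perfect square, so G is not contained in A_6. The transitive groups of degree 6 not contained in A_6 are: C_6 (6T1, order 6), S_3 (6T2, order 6), D_6 (6T3, order 12), C_3 x S_3 (6T5, order 18), A_4 x C_2 (6T6, order 24), S_4 (6T8, order 24), S_3 x S_3 (6T9, order 36), S_4 x C_2 (6T11, order 48), (S_3 x S_3) : C_2 (6T13, order 72), PGL(2,5) (6T14, order 120), S_6 (6T16, order 720). By Dedekind's theorem, for a prime p not dividing disc(f) the degrees of the irreducible factors of f mod p form the cycle type of an element of G. Factoring f modulo the 33 such primes p <= 149 (skipping 2, 3, which divide the discriminant), each new pattern first appears at: mod 5: f = (x^6 + 2x^5 + 4x^3 + 4x^2 + 3), pattern 6; mod 7: f = (x)(x + 1)(x + 5)(x^3 + 6x^2 + 5x + 5), pattern 3+1+1+1; mod 17: f = (x^2 + 2x + 11)(x^2 + 13x + 16)(x^2 + 14x + 1), pattern 2+2+2; mod 19: f = (x^3 + 6x^2 + 12x + 4)(x^3 + 6x^2 + 12x + 17), pattern 3+3; mod 73: f = (x + 13)(x + 15)(x + 17)(x + 31)(x + 33)(x + 49), pattern 1+1+1+1+1+1. No other pattern occurs in this range, so the set of observed cycle types is {6, 3+1+1+1, 2+2+2, 3+3, 1+1+1+1+1+1}. The candidates containing elements of all these cycle types are C_3 x S_3 (6T5) of order 18, S_3 x S_3 (6T9) of order 36, (S_3 x S_3) : C_2 (6T13) of order 72, S_6 (6T16) of order 720; the others are excluded. The observed types are precisely the cycle types that occur in C_3 x S_3 (6T5). Each of the other remaining candidates has further cycle types, and by the Chebotarev density theorem the matching factorization patterns would occur for a proportion of primes equal to their share of the group: S_3 x S_3 (6T9) additionally contains elements of type 2+2+1+1 (9 of its 36 elements, about 25% of primes); (S_3 x S_3) : C_2 (6T13) additionally contains elements of type 4+2, 3+2+1, 2+2+1+1, 2+1+1+1+1 (45 of its 72 elements, about 62% of primes); S_6 (6T16) additionally contains elements of type 5+1, 4+2, 4+1+1, 3+2+1, 2+2+1+1, 2+1+1+1+1 (504 of its 720 elements, about 70% of primes). None of the 33 primes tested shows any such pattern (for each of these groups the chance of that is below 10^-4), which rules them out. Hence G = C_3 x S_3 (6T5), of order 18.

6T5: C_3 x S_3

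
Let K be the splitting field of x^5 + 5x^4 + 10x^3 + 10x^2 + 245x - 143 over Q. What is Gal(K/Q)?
The polynomial f is an irreducible quintic over Q, so G = Gal(f/Q) is a transitive subgroup of S_5: one of C_5 (5T1, order 5), D_5 (5T2, order 10), F_20 (5T3, order 20), A_5 (5T4, order 60) or S_5 (5T5, order 120). The discriminant of f is 271790899200000, which is not a perfect square, so G is not contained in A_5. The transitive groups of degree 5 not contained in A_5 are: F_20 (5T3, order 20), S_5 (5T5, order 120). By Dedekind's theorem, for a prime p not dividing disc(f) the degrees of the irreducible factors of f mod p form the cycle type of an element of G. Factoring f modulo the 18 such primes p <= 73 (skipping 2, 3, 5, which divide the discriminant), each new pattern first appears at: mod 7: f = (x + 3)(x^4 + 2x^3 + 4x^2 + 5x + 6), pattern 4+1; mod 11: f = (x)(x^2 + 7x + 9)(x^2 + 9x + 4), pattern 2+2+1; mod 19: f = (x^5 + 5x^4 + 10x^3 + 10x^2 + 17x + 9), pattern 5. No other pattern occurs in this range, so the set of observed cycle types is {4+1, 2+2+1, 5}. The candidates containing elements of all these cycle types are F_20 (5T3) of order 20, S_5 (5T5) of order 120; the others are excluded. The observed types are precisely the cycle types that occur in F_20 (5T3) (apart from the identity). Each of the other remaining candidates has further cycle types, and by the Chebotarev density theorem the matching factorization patterns would occur for a proportion of primes equal to their share of the group: S_5 (5T5) additionally contains elements of type 3+2, 3+1+1, 2+1+1+1 (50 of its 120 elements, about 42% of primes). None of the 18 primes tested shows any such pattern (for each of these groups the chance of that is below 10^-4), which rules them out. Hence G = F_20 (5T3), of order 20.

F_20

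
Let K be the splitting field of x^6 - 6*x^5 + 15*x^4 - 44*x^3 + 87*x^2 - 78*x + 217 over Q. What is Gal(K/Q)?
C_3 x S_3 (order 18)

The polynomial f is an irreducible sextic over Q, so G = Gal(f/Q) is one of the 16 transitive subgroups 6T1, ..., 6T16 of S_6. The discriminant of f is -190210142896128, which is not a perfect square, so G is not contained in A_6. The transitive groups of degree 6 not contained in A_6 are: C_6 (6T1, order 6), S_3 (6T2, order 6), D_6 (6T3, order 12), C_3 x S_3 (6T5, order 18), A_4 x C_2 (6T6, order 24), S_4 (6T8, order 24), S_3 x S_3 (6T9, order 36), S_4 x C_2 (6T11, order 48), (S_3 x S_3) : C_2 (6T13, order 72), PGL(2,5) (6T14, order 120), S_6 (6T16, order 720). By Dedekind's theorem, for a prime p not dividing disc(f) the degrees of the irreducible factors of f mod p form the cycle type of an element of G. Factoring f modulo the 33 such primes p <= 149 (skipping 2, 3, which divide the discriminant), each new pattern first appears at: mod 5: f = (x^6 + 4x^5 + x^3 + 2x^2 + 2x + 2), pattern 6; mod 7: f = (x)(x + 1)(x + 3)(x^3 + 4x^2 + 3x + 2), pattern 3+1+1+1; mod 17: f = (x^2 + 10)(x^2 + 5x + 5)(x^2 + 6x + 4), pattern 2+2+2; mod 19: f = (x^3 + 16x^2 + 3x + 3)(x^3 + 16x^2 + 3x + 9), pattern 3+3; mod 73: f = (x + 25)(x + 41)(x + 43)(x + 57)(x + 59)(x + 61), pattern 1+1+1+1+1+1. No other pattern occurs in this range, so the set of observed cycle types is {6, 3+1+1+1, 2+2+2, 3+3, 1+1+1+1+1+1}. The candidates containing elements of all these cycle types are C_3 x S_3 (6T5) of order 18, S_3 x S_3 (6T9) of order 36, (S_3 x S_3) : C_2 (6T13) of order 72, S_6 (6T16) of order 720; the others are excluded. The observed types are precisely the cycle types that occur in C_3 x S_3 (6T5). Each of the other remaining candidates has further cycle types, and by the Chebotarev density theorem the matching factorization patterns would occur for a proportion of primes equal to their share of the group: S_3 x S_3 (6T9) additionally contains elements of type 2+2+1+1 (9 of its 36 elements, about 25% of primes); (S_3 x S_3) : C_2 (6T13) additionally contains elements of type 4+2, 3+2+1, 2+2+1+1, 2+1+1+1+1 (45 of its 72 elements, about 62% of primes); S_6 (6T16) additionally contains elements of type 5+1, 4+2, 4+1+1, 3+2+1, 2+2+1+1, 2+1+1+1+1 (504 of its 720 elements, about 70% of primes). None of the 33 primes tested shows any such pattern (for each of these groups the chance of that is below 10^-4), which rules them out. Hence G = C_3 x S_3 (6T5), of order 18.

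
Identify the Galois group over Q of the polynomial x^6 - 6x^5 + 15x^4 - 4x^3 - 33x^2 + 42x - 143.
S_3 x S_3, the direct product S_3 x S_3 in its degree-6 action

The polynomial f is an irreducible sextic over Q, so G = Gal(f/Q) is one of the 16 transitive subgroups 6T1, ..., 6T16 of S_6. The discriminant of f is 5410421842378752, which is not a perfect square, so G is not contained in A_6. The transitive groups of degree 6 not contained in A_6 are: C_6 (6T1, order 6), S_3 (6T2, order 6), D_6 (6T3, order 12), C_3 x S_3 (6T5, order 18), A_4 x C_2 (6T6, order 24), S_4 (6T8, order 24), S_3 x S_3 (6T9, order 36), S_4 x C_2 (6T11, order 48), (S_3 x S_3) : C_2 (6T13, order 72), PGL(2,5) (6T14, order 120), S_6 (6T16, order 720). By Dedekind's theorem, for a prime p not dividing disc(f) the degrees of the irreducible factors of f mod p form the cycle type of an element of G. Factoring f modulo the 23 such primes p <= 97 (skipping 2, 3, which divide the discriminant), each new pattern first appears at: mod 5: f = (x^6 + 4x^5 + x^3 + 2x^2 + 2x + 2), pattern 6; mod 11: f = (x)(x + 4)(x^2 + 4x + 9)(x^2 + 8x + 3), pattern 2+2+1+1; mod 13: f = (x)(x + 2)(x + 8)(x^3 + 10x^2 + 3x + 1), pattern 3+1+1+1; mod 31: f = (x^2 + x + 13)(x^2 + 11x + 1)(x^2 + 13x + 20), pattern 2+2+2; mod 97: f = (x^3 + 94x^2 + 3x + 24)(x^3 + 94x^2 + 3x + 87), pattern 3+3. No other pattern occurs in this range, so the set of observed cycle types is {6, 2+2+1+1, 3+1+1+1, 2+2+2, 3+3}. The candidates containing elements of all these cycle types are S_3 x S_3 (6T9) of order 36, (S_3 x S_3) : C_2 (6T13) of order 72, S_6 (6T16) of order 720; the others are excluded. The observed types are precisely the cycle types that occur in S_3 x S_3 (6T9) (apart from the identity). Each of the other remaining candidates has further cycle types, and by the Chebotarev density theorem the matching factorization patterns would occur for a proportion of primes equal to their share of the group: (S_3 x S_3) : C_2 (6T13) additionally contains elements of type 4+2, 3+2+1, 2+1+1+1+1 (36 of its 72 elements, about 50% of primes); S_6 (6T16) additionally contains elements of type 5+1, 4+2, 4+1+1, 3+2+1, 2+1+1+1+1 (459 of its 720 elements, about 64% of primes). None of the 23 primes tested shows any such pattern (for each of these groups the chance of that is below 10^-4), which rules them out. Hence G = S_3 x S_3 (6T9), of order 36.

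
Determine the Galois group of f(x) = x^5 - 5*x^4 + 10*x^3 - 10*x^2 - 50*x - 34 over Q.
The polynomial f is an irreducible quintic over Q, so G = Gal(f/Q) is a transitive subgroup of S_5: one of C_5 (5T1, order 5), D_5 (5T2, order 10), F_20 (5T3, order 20), A_5 (5T4, order 60) or S_5 (5T5, order 120). The discriminant of f is 58564000000 = 242000^2, a perfect square, so G is contained in A_5. The transitive groups of degree 5 contained in A_5 are: C_5 (5T1, order 5), D_5 (5T2, order 10), A_5 (5T4, order 60). By Dedekind's theorem, for a prime p not dividing disc(f) the degrees of the irreducible factors of f mod p form the cycle type of an element of G. Factoring f modulo the 3 such primes p <= 13 (skipping 2, 5, 11, which divide the discriminant), each new pattern first appears at: mod 3: f = (x^5 + x^4 + x^3 + 2x^2 + x + 2), pattern 5; mod 13: f = (x + 4)(x + 6)(x^3 + 11x^2 + 6x + 4), pattern 3+1+1. No other pattern occurs in this range, so the set of observed cycle types is {5, 3+1+1}. Among the candidates above, the only group containing elements of all these cycle types is A_5 (5T4) — each of C_5 (5T1), D_5 (5T2) lacks at least one of them. Hence G = A_5 (5T4), of order 60.

A_5 (order 60)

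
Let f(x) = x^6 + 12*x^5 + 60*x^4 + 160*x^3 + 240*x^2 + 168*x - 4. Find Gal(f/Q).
The polynomial f is an irreducible sextic over Q, so G = Gal(f/Q) is one of the 16 transitive subgroups 6T1, ..., 6T16 of S_6. The discriminant of f is 746496000000 = 864000^2, a perfect square, so G is contained in A_6. The transitive groups of degree 6 contained in A_6 are: A_4 (6T4, order 12), S_4 (6T7, order 24), (C_3 x C_3) : C_4 (6T10, order 36), PSL(2,5) (6T12, order 60), A_6 (6T15, order 360). By Dedekind's theorem, for a prime p not dividing disc(f) the degrees of the irreducible factors of f mod p form the cycle type of an element of G. Factoring f modulo the 6 such primes p <= 23 (skipping 2, 3, 5, which divide the discriminant), each new pattern first appears at: mod 7: f = (x + 6)(x^5 + 6x^4 + 3x^3 + 2x^2 + 4x + 4), pattern 5+1; mod 23: f = (x + 4)(x + 13)(x + 18)(x^3 + x + 17), pattern 3+1+1+1. No other pattern occurs in this range, so the set of observed cycle types is {5+1, 3+1+1+1}. Among the candidates above, the only group containing elements of all these cycle types is A_6 (6T15) — each of A_4 (6T4), S_4 (6T7), (C_3 x C_3) : C_4 (6T10), PSL(2,5) (6T12) lacks at least one of them. Hence G = A_6 (6T15), of order 360.

A_6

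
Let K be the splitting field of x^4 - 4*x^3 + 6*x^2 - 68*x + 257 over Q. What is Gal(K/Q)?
A_4 (also written A4)

The polynomial is an irreducible quartic over Q and its discriminant is 1358954496 = 36864^2, a perfect square, so the Galois group is contained in A_4. The resolvent cubic y^3 - 6*y^2 - 756*y - 2568 is irreducible over Q. An irreducible resolvent with square discriminant gives A_4.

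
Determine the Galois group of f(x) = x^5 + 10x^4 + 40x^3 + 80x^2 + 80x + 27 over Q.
5T3: F_20

The polynomial f is an irreducible quintic over Q, so G = Gal(f/Q) is a transitive subgroup of S_5: one of C_5 (5T1, order 5), D_5 (5T2, order 10), F_20 (5T3, order 20), A_5 (5T4, order 60) or S_5 (5T5, order 120). The discriminant of f is 1953125, which is not a perfect square, so G is not contained in A_5. The transitive groups of degree 5 not contained in A_5 are: F_20 (5T3, order 20), S_5 (5T5, order 120). By Dedekind's theorem, for a prime p not dividing disc(f) the degrees of the irreducible factors of f mod p form the cycle type of an element of G. Factoring f modulo the 18 such primes p <= 67 (skipping 5, which divides the discriminant), each new pattern first appears at: mod 2: f = (x + 1)(x^4 + x^3 + x^2 + x + 1), pattern 4+1; mod 11: f = (x^5 + 10x^4 + 7x^3 + 3x^2 + 3x + 5), pattern 5; mod 19: f = (x + 15)(x^2 + 15x + 5)(x^2 + 18x + 11), pattern 2+2+1; mod 31: f = (x + 5)(x + 8)(x + 14)(x + 19)(x + 26), pattern 1+1+1+1+1. No other pattern occurs in this range, so the set of observed cycle types is {4+1, 5, 2+2+1, 1+1+1+1+1}. The candidates containing elements of all these cycle types are F_20 (5T3) of order 20, S_5 (5T5) of order 120; the others are excluded. The observed types are precisely the cycle types that occur in F_20 (5T3). Each of the other remaining candidates has further cycle types, and by the Chebotarev density theorem the matching factorization patterns would occur for a proportion of primes equal to their share of the group: S_5 (5T5) additionally contains elements of type 3+2, 3+1+1, 2+1+1+1 (50 of its 120 elements, about 42% of primes). None of the 18 primes tested shows any such pattern (for each of these groups the chance of that is below 10^-4), which rules them out. Hence G = F_20 (5T3), of order 20.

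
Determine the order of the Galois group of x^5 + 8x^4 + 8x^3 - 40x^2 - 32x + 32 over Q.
The degree of the splitting field over Q equals the order of the Galois group, so first determine the group. The polynomial f is an irreducible quintic over Q, so G = Gal(f/Q) is a transitive subgroup of S_5: one of C_5 (5T1, order 5), D_5 (5T2, order 10), F_20 (5T3, order 20), A_5 (5T4, order 60) or S_5 (5T5, order 120). The discriminant of f is 15352201216 = 123904^2, a perfect square, so G is contained in A_5. The transitive groups of degree 5 contained in A_5 are: C_5 (5T1, order 5), D_5 (5T2, order 10), A_5 (5T4, order 60). By Dedekind's theorem, for a prime p not dividing disc(f) the degrees of the irreducible factors of f mod p form the cycle type of an element of G. Factoring f modulo the 14 such primes p <= 53 (skipping 2, 11, which divide the discriminant), each new pattern first appears at: mod 3: f = (x^5 + 2x^4 + 2x^3 + 2x^2 + x + 2), pattern 5; mod 23: f = (x + 1)(x + 7)(x + 10)(x + 14)(x + 22), pattern 1+1+1+1+1. No other pattern occurs in this range, so the set of observed cycle types is {5, 1+1+1+1+1}. The candidates containing elements of all these cycle types are C_5 (5T1) of order 5, D_5 (5T2) of order 10, A_5 (5T4) of order 60; the others are excluded. The observed types are precisely the cycle types that occur in C_5 (5T1). Each of the other remaining candidates has further cycle types, and by the Chebotarev density theorem the matching factorization patterns would occur for a proportion of primes equal to their share of the group: D_5 (5T2) additionally contains elements of type 2+2+1 (5 of its 10 elements, about 50% of primes); A_5 (5T4) additionally contains elements of type 3+1+1, 2+2+1 (35 of its 60 elements, about 58% of primes). None of the 14 primes tested shows any such pattern (for each of these groups the chance of that is below 10^-4), which rules them out. Hence G = C_5 (5T1), of order 5. The Galois group C_5 (5T1) has order 5, so the splitting field has degree 5 over Q.

5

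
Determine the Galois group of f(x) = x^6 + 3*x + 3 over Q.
(S_3 x S_3) : C_2 (also written G72)

The polynomial f is an irreducible sextic over Q, so G = Gal(f/Q) is one of the 16 transitive subgroups 6T1, ..., 6T16 of S_6. The discriminant of f is -9059283, which is not a perfect square, so G is not contained in A_6. The transitive groups of degree 6 not contained in A_6 are: C_6 (6T1, order 6), S_3 (6T2, order 6), D_6 (6T3, order 12), C_3 x S_3 (6T5, order 18), A_4 x C_2 (6T6, order 24), S_4 (6T8, order 24), S_3 x S_3 (6T9, order 36), S_4 x C_2 (6T11, order 48), (S_3 x S_3) : C_2 (6T13, order 72), PGL(2,5) (6T14, order 120), S_6 (6T16, order 720). By Dedekind's theorem, for a prime p not dividing disc(f) the degrees of the irreducible factors of f mod p form the cycle type of an element of G. Factoring f modulo the 28 such primes p <= 127 (skipping 3, 17, 43, which divide the discriminant), each new pattern first appears at: mod 2: f = (x^6 + x + 1), pattern 6; mod 7: f = (x + 6)(x^2 + 3x + 6)(x^3 + 5x^2 + x + 3), pattern 3+2+1; mod 11: f = (x^2 + 2x + 2)(x^4 + 9x^3 + 2x^2 + 7), pattern 4+2; mod 13: f = (x + 5)(x + 10)(x^2 + x + 3)(x^2 + 10x + 6), pattern 2+2+1+1; mod 61: f = (x + 2)(x + 4)(x + 10)(x + 21)(x^2 + 24x + 50), pattern 2+1+1+1+1; mod 97: f = (x + 10)(x + 12)(x + 49)(x^3 + 26x^2 + 60x + 34), pattern 3+1+1+1; mod 113: f = (x^2 + 4x + 10)(x^2 + 45x + 105)(x^2 + 64x + 72), pattern 2+2+2; mod 127: f = (x^3 + 39x^2 + 18x + 106)(x^3 + 88x^2 + 106x + 18), pattern 3+3. No other pattern occurs in this range, so the set of observed cycle types is {6, 3+2+1, 4+2, 2+2+1+1, 2+1+1+1+1, 3+1+1+1, 2+2+2, 3+3}. The candidates containing elements of all these cycle types are (S_3 x S_3) : C_2 (6T13) of order 72, S_6 (6T16) of order 720; the others are excluded. The observed types are precisely the cycle types that occur in (S_3 x S_3) : C_2 (6T13) (apart from the identity). Each of the other remaining candidates has further cycle types, and by the Chebotarev density theorem the matching factorization patterns would occur for a proportion of primes equal to their share of the group: S_6 (6T16) additionally contains elements of type 5+1, 4+1+1 (234 of its 720 elements, about 32% of primes). None of the 28 primes tested shows any such pattern (for each of these groups the chance of that is below 10^-4), which rules them out. Hence G = (S_3 x S_3) : C_2 (6T13), of order 72.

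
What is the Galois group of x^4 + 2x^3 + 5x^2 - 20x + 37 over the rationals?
V_4

The polynomial is an irreducible quartic over Q and its discriminant is 29811600 = 5460^2, a perfect square, so the Galois group is contained in A_4. The resolvent cubic y^3 - 5*y^2 - 188*y + 192 splits completely over Q, which gives the Klein four-group V_4.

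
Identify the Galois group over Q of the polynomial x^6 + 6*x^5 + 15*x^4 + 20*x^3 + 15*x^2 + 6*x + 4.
The polynomial f is an irreducible sextic over Q, so G = Gal(f/Q) is one of the 16 transitive subgroups 6T1, ..., 6T16 of S_6. The discriminant of f is -11337408, which is not a perfect square, so G is not contained in A_6. The transitive groups of degree 6 not contained in A_6 are: C_6 (6T1, order 6), S_3 (6T2, order 6), D_6 (6T3, order 12), C_3 x S_3 (6T5, order 18), A_4 x C_2 (6T6, order 24), S_4 (6T8, order 24), S_3 x S_3 (6T9, order 36), S_4 x C_2 (6T11, order 48), (S_3 x S_3) : C_2 (6T13, order 72), PGL(2,5) (6T14, order 120), S_6 (6T16, order 720). By Dedekind's theorem, for a prime p not dividing disc(f) the degrees of the irreducible factors of f mod p form the cycle type of an element of G. Factoring f modulo the 23 such primes p <= 97 (skipping 2, 3, which divide the discriminant), each new pattern first appears at: mod 5: f = (x^2 + x + 2)(x^2 + 2x + 3)(x^2 + 3x + 4), pattern 2+2+2; mod 7: f = (x^3 + 3x^2 + 3x + 3)(x^3 + 3x^2 + 3x + 6), pattern 3+3; mod 61: f = (x + 4)(x + 20)(x + 23)(x + 40)(x + 43)(x + 59), pattern 1+1+1+1+1+1. No other pattern occurs in this range, so the set of observed cycle types is {2+2+2, 3+3, 1+1+1+1+1+1}. The candidates containing elements of all these cycle types are C_6 (6T1) of order 6, S_3 (6T2) of order 6, D_6 (6T3) of order 12, C_3 x S_3 (6T5) of order 18, A_4 x C_2 (6T6) of order 24, S_4 (6T8) of order 24, S_3 x S_3 (6T9) of order 36, S_4 x C_2 (6T11) of order 48, (S_3 x S_3) : C_2 (6T13) of order 72, PGL(2,5) (6T14) of order 120, S_6 (6T16) of order 720; the others are excluded. The observed types are precisely the cycle types that occur in S_3 (6T2). Each of the other remaining candidates has further cycle types, and by the Chebotarev density theorem the matching factorization patterns would occur for a proportion of primes equal to their share of the group: C_6 (6T1) additionally contains elements of type 6 (2 of its 6 elements, about 33% of primes); D_6 (6T3) additionally contains elements of type 6, 2+2+1+1 (5 of its 12 elements, about 42% of primes); C_3 x S_3 (6T5) additionally contains elements of type 6, 3+1+1+1 (10 of its 18 elements, about 56% of primes); A_4 x C_2 (6T6) additionally contains elements of type 6, 2+2+1+1, 2+1+1+1+1 (14 of its 24 elements, about 58% of primes); S_4 (6T8) additionally contains elements of type 4+1+1, 2+2+1+1 (9 of its 24 elements, about 38% of primes); S_3 x S_3 (6T9) additionally contains elements of type 6, 3+1+1+1, 2+2+1+1 (25 of its 36 elements, about 69% of primes); S_4 x C_2 (6T11) additionally contains elements of type 6, 4+2, 4+1+1, 2+2+1+1, 2+1+1+1+1 (32 of its 48 elements, about 67% of primes); (S_3 x S_3) : C_2 (6T13) additionally contains elements of type 6, 4+2, 3+2+1, 3+1+1+1, 2+2+1+1, 2+1+1+1+1 (61 of its 72 elements, about 85% of primes); PGL(2,5) (6T14) additionally contains elements of type 6, 5+1, 4+1+1, 2+2+1+1 (89 of its 120 elements, about 74% of primes); S_6 (6T16) additionally contains elements of type 6, 5+1, 4+2, 4+1+1, 3+2+1, 3+1+1+1, 2+2+1+1, 2+1+1+1+1 (664 of its 720 elements, about 92% of primes). None of the 23 primes tested shows any such pattern (for each of these groups the chance of that is below 10^-4), which rules them out. Hence G = S_3 (6T2), of order 6.

6T2: S_3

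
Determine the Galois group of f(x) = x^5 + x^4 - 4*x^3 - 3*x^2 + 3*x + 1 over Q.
The polynomial f is an irreducible quintic over Q, so G = Gal(f/Q) is a transitive subgroup of S_5: one of C_5 (5T1, order 5), D_5 (5T2, order 10), F_20 (5T3, order 20), A_5 (5T4, order 60) or S_5 (5T5, order 120). The discriminant of f is 14641 = 121^2, a perfect square, so G is contained in A_5. The transitive groups of degree 5 contained in A_5 are: C_5 (5T1, order 5), D_5 (5T2, order 10), A_5 (5T4, order 60). By Dedekind's theorem, for a prime p not dividing disc(f) the degrees of the irreducible factors of f mod p form the cycle type of an element of G. Factoring f modulo the 14 such primes p <= 47 (skipping 11, which divides the discriminant), each new pattern first appears at: mod 2: f = (x^5 + x^4 + x^2 + x + 1), pattern 5; mod 23: f = (x + 9)(x + 12)(x + 13)(x + 17)(x + 19), pattern 1+1+1+1+1. No other pattern occurs in this range, so the set of observed cycle types is {5, 1+1+1+1+1}. The candidates containing elements of all these cycle types are C_5 (5T1) of order 5, D_5 (5T2) of order 10, A_5 (5T4) of order 60; the others are excluded. The observed types are precisely the cycle types that occur in C_5 (5T1). Each of the other remaining candidates has further cycle types, and by the Chebotarev density theorem the matching factorization patterns would occur for a proportion of primes equal to their share of the group: D_5 (5T2) additionally contains elements of type 2+2+1 (5 of its 10 elements, about 50% of primes); A_5 (5T4) additionally contains elements of type 3+1+1, 2+2+1 (35 of its 60 elements, about 58% of primes). None of the 14 primes tested shows any such pattern (for each of these groups the chance of that is below 10^-4), which rules them out. Hence G = C_5 (5T1), of order 5.

C_5 (also written C5)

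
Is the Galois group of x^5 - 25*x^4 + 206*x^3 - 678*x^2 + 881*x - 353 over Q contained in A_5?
Yes

The polynomial is irreducible of degree 5 over Q. Its discriminant is 8121314443264 = 2849792^2, a perfect square. A Galois group lies in the alternating group exactly when the discriminant is a square in Q, so the Galois group (C_5) is contained in A_5.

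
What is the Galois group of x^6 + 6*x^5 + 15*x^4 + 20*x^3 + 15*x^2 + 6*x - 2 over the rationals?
D_6 (order 12)

The polynomial f is an irreducible sextic over Q, so G = Gal(f/Q) is one of the 16 transitive subgroups 6T1, ..., 6T16 of S_6. The discriminant of f is 11337408, which is not a perfect square, so G is not contained in A_6. The transitive groups of degree 6 not contained in A_6 are: C_6 (6T1, order 6), S_3 (6T2, order 6), D_6 (6T3, order 12), C_3 x S_3 (6T5, order 18), A_4 x C_2 (6T6, order 24), S_4 (6T8, order 24), S_3 x S_3 (6T9, order 36), S_4 x C_2 (6T11, order 48), (S_3 x S_3) : C_2 (6T13, order 72), PGL(2,5) (6T14, order 120), S_6 (6T16, order 720). By Dedekind's theorem, for a prime p not dividing disc(f) the degrees of the irreducible factors of f mod p form the cycle type of an element of G. Factoring f modulo the 79 such primes p <= 419 (skipping 2, 3, which divide the discriminant), each new pattern first appears at: mod 5: f = (x^2 + 2)(x^2 + 2x + 4)(x^2 + 4x + 1), pattern 2+2+2; mod 7: f = (x^6 + 6x^5 + x^4 + 6x^3 + x^2 + 6x + 5), pattern 6; mod 11: f = (x + 4)(x + 9)(x^2 + 5x + 2)(x^2 + 10x + 7), pattern 2+2+1+1; mod 13: f = (x^3 + 3x^2 + 3x + 5)(x^3 + 3x^2 + 3x + 10), pattern 3+3; mod 61: f = (x + 3)(x + 27)(x + 29)(x + 34)(x + 36)(x + 60), pattern 1+1+1+1+1+1. No other pattern occurs in this range, so the set of observed cycle types is {2+2+2, 6, 2+2+1+1, 3+3, 1+1+1+1+1+1}. The candidates containing elements of all these cycle types are D_6 (6T3) of order 12, A_4 x C_2 (6T6) of order 24, S_3 x S_3 (6T9) of order 36, S_4 x C_2 (6T11) of order 48, (S_3 x S_3) : C_2 (6T13) of order 72, PGL(2,5) (6T14) of order 120, S_6 (6T16) of order 720; the others are excluded. The observed types are precisely the cycle types that occur in D_6 (6T3). Each of the other remaining candidates has further cycle types, and by the Chebotarev density theorem the matching factorization patterns would occur for a proportion of primes equal to their share of the group: A_4 x C_2 (6T6) additionally contains elements of type 2+1+1+1+1 (3 of its 24 elements, about 12% of primes); S_3 x S_3 (6T9) additionally contains elements of type 3+1+1+1 (4 of its 36 elements, about 11% of primes); S_4 x C_2 (6T11) additionally contains elements of type 4+2, 4+1+1, 2+1+1+1+1 (15 of its 48 elements, about 31% of primes); (S_3 x S_3) : C_2 (6T13) additionally contains elements of type 4+2, 3+2+1, 3+1+1+1, 2+1+1+1+1 (40 of its 72 elements, about 56% of primes); PGL(2,5) (6T14) additionally contains elements of type 5+1, 4+1+1 (54 of its 120 elements, about 45% of primes); S_6 (6T16) additionally contains elements of type 5+1, 4+2, 4+1+1, 3+2+1, 3+1+1+1, 2+1+1+1+1 (499 of its 720 elements, about 69% of primes). None of the 79 primes tested shows any such pattern (for each of these groups the chance of that is below 10^-4), which rules them out. Hence G = D_6 (6T3), of order 12.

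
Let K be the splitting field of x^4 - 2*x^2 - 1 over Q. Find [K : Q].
The degree of the splitting field over Q equals the order of the Galois group, so first determine the group. The polynomial is an irreducible quartic over Q and its discriminant is -1024, which is not a perfect square, so the Galois group is not contained in A_4. The resolvent cubic y^3 + 2*y^2 + 4*y + 8 has exactly one rational root, so the Galois group is C_4 or D_4. The quartic remains irreducible over Q(sqrt(disc)), so the group is D_4. The Galois group D_4 (4T3) has order 8, so the splitting field has degree 8 over Q.

8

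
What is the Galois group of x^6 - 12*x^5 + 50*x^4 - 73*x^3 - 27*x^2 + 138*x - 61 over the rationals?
PSL(2,5), A_5 acting on 6 points

The polynomial f is an irreducible sextic over Q, so G = Gal(f/Q) is one of the 16 transitive subgroups 6T1, ..., 6T16 of S_6. The discriminant of f is 30991489 = 5567^2, a perfect square, so G is contained in A_6. The transitive groups of degree 6 contained in A_6 are: A_4 (6T4, order 12), S_4 (6T7, order 24), (C_3 x C_3) : C_4 (6T10, order 36), PSL(2,5) (6T12, order 60), A_6 (6T15, order 360). By Dedekind's theorem, for a prime p not dividing disc(f) the degrees of the irreducible factors of f mod p form the cycle type of an element of G. Factoring f modulo the 21 such primes p <= 79 (skipping 19, which divides the discriminant), each new pattern first appears at: mod 2: f = (x + 1)(x^5 + x^4 + x^3 + x + 1), pattern 5+1; mod 7: f = (x^3 + 3x^2 + x + 1)(x^3 + 6x^2 + 3x + 2), pattern 3+3; mod 61: f = (x)(x + 22)(x^2 + 42x + 12)(x^2 + 46x + 13), pattern 2+2+1+1. No other pattern occurs in this range, so the set of observed cycle types is {5+1, 3+3, 2+2+1+1}. The candidates containing elements of all these cycle types are PSL(2,5) (6T12) of order 60, A_6 (6T15) of order 360; the others are excluded. The observed types are precisely the cycle types that occur in PSL(2,5) (6T12) (apart from the identity). Each of the other remaining candidates has further cycle types, and by the Chebotarev density theorem the matching factorization patterns would occur for a proportion of primes equal to their share of the group: A_6 (6T15) additionally contains elements of type 4+2, 3+1+1+1 (130 of its 360 elements, about 36% of primes). None of the 21 primes tested shows any such pattern (for each of these groups the chance of that is below 10^-4), which rules them out. Hence G = PSL(2,5) (6T12), of order 60.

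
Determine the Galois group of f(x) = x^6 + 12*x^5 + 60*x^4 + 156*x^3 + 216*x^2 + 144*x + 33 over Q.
D_6 (also written D6)

The polynomial f is an irreducible sextic over Q, so G = Gal(f/Q) is one of the 16 transitive subgroups 6T1, ..., 6T16 of S_6. The discriminant of f is 1259712, which is not a perfect square, so G is not contained in A_6. The transitive groups of degree 6 not contained in A_6 are: C_6 (6T1, order 6), S_3 (6T2, order 6), D_6 (6T3, order 12), C_3 x S_3 (6T5, order 18), A_4 x C_2 (6T6, order 24), S_4 (6T8, order 24), S_3 x S_3 (6T9, order 36), S_4 x C_2 (6T11, order 48), (S_3 x S_3) : C_2 (6T13, order 72), PGL(2,5) (6T14, order 120), S_6 (6T16, order 720). By Dedekind's theorem, for a prime p not dividing disc(f) the degrees of the irreducible factors of f mod p form the cycle type of an element of G. Factoring f modulo the 79 such primes p <= 419 (skipping 2, 3, which divide the discriminant), each new pattern first appears at: mod 5: f = (x^6 + 2x^5 + x^3 + x^2 + 4x + 3), pattern 6; mod 7: f = (x^2 + x + 6)(x^2 + 5x + 3)(x^2 + 6x + 3), pattern 2+2+2; mod 11: f = (x)(x + 7)(x^2 + 6x + 1)(x^2 + 10x + 8), pattern 2+2+1+1; mod 13: f = (x^3 + 6x^2 + 12x + 2)(x^3 + 6x^2 + 12x + 10), pattern 3+3; mod 97: f = (x + 4)(x + 27)(x + 51)(x + 68)(x + 72)(x + 81), pattern 1+1+1+1+1+1. No other pattern occurs in this range, so the set of observed cycle types is {6, 2+2+2, 2+2+1+1, 3+3, 1+1+1+1+1+1}. The candidates containing elements of all these cycle types are D_6 (6T3) of order 12, A_4 x C_2 (6T6) of order 24, S_3 x S_3 (6T9) of order 36, S_4 x C_2 (6T11) of order 48, (S_3 x S_3) : C_2 (6T13) of order 72, PGL(2,5) (6T14) of order 120, S_6 (6T16) of order 720; the others are excluded. The observed types are precisely the cycle types that occur in D_6 (6T3). Each of the other remaining candidates has further cycle types, and by the Chebotarev density theorem the matching factorization patterns would occur for a proportion of primes equal to their share of the group: A_4 x C_2 (6T6) additionally contains elements of type 2+1+1+1+1 (3 of its 24 elements, about 12% of primes); S_3 x S_3 (6T9) additionally contains elements of type 3+1+1+1 (4 of its 36 elements, about 11% of primes); S_4 x C_2 (6T11) additionally contains elements of type 4+2, 4+1+1, 2+1+1+1+1 (15 of its 48 elements, about 31% of primes); (S_3 x S_3) : C_2 (6T13) additionally contains elements of type 4+2, 3+2+1, 3+1+1+1, 2+1+1+1+1 (40 of its 72 elements, about 56% of primes); PGL(2,5) (6T14) additionally contains elements of type 5+1, 4+1+1 (54 of its 120 elements, about 45% of primes); S_6 (6T16) additionally contains elements of type 5+1, 4+2, 4+1+1, 3+2+1, 3+1+1+1, 2+1+1+1+1 (499 of its 720 elements, about 69% of primes). None of the 79 primes tested shows any such pattern (for each of these groups the chance of that is below 10^-4), which rules them out. Hence G = D_6 (6T3), of order 12.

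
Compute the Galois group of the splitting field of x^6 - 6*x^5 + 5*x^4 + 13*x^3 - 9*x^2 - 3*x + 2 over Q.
6T12: PSL(2,5)

The polynomial f is an irreducible sextic over Q, so G = Gal(f/Q) is one of the 16 transitive subgroups 6T1, ..., 6T16 of S_6. The discriminant of f is 30991489 = 5567^2, a perfect square, so G is contained in A_6. The transitive groups of degree 6 contained in A_6 are: A_4 (6T4, order 12), S_4 (6T7, order 24), (C_3 x C_3) : C_4 (6T10, order 36), PSL(2,5) (6T12, order 60), A_6 (6T15, order 360). By Dedekind's theorem, for a prime p not dividing disc(f) the degrees of the irreducible factors of f mod p form the cycle type of an element of G. Factoring f modulo the 21 such primes p <= 79 (skipping 19, which divides the discriminant), each new pattern first appears at: mod 2: f = (x)(x^5 + x^3 + x^2 + x + 1), pattern 5+1; mod 7: f = (x^3 + 2x^2 + 4x + 5)(x^3 + 6x^2 + 3x + 6), pattern 3+3; mod 61: f = (x + 36)(x + 58)(x^2 + 9x + 38)(x^2 + 13x + 25), pattern 2+2+1+1. No other pattern occurs in this range, so the set of observed cycle types is {5+1, 3+3, 2+2+1+1}. The candidates containing elements of all these cycle types are PSL(2,5) (6T12) of order 60, A_6 (6T15) of order 360; the others are excluded. The observed types are precisely the cycle types that occur in PSL(2,5) (6T12) (apart from the identity). Each of the other remaining candidates has further cycle types, and by the Chebotarev density theorem the matching factorization patterns would occur for a proportion of primes equal to their share of the group: A_6 (6T15) additionally contains elements of type 4+2, 3+1+1+1 (130 of its 360 elements, about 36% of primes). None of the 21 primes tested shows any such pattern (for each of these groups the chance of that is below 10^-4), which rules them out. Hence G = PSL(2,5) (6T12), of order 60.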